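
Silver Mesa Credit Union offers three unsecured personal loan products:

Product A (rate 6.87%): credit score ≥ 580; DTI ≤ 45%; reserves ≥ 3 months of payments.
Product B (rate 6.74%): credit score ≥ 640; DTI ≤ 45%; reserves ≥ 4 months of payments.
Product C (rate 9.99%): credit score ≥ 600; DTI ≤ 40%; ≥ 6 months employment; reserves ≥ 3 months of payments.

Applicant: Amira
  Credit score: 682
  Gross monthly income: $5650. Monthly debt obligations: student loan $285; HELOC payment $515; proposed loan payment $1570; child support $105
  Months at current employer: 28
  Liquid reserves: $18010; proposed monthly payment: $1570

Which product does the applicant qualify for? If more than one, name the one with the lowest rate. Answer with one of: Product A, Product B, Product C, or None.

Total debts = (285 + 515 + 1,570 + 105) = 2,475; DTI = 2,475/5,650 = 43.8%.
Reserves = 18,010/1,570 = 11.5 months.
Product A: score 682 ≥ 580; DTI 43.8% ≤ 45%; reserves 11.5 ≥ 3 mo → qualifies.
Product B: score 682 ≥ 640; DTI 43.8% ≤ 45%; reserves 11.5 ≥ 4 mo → qualifies.
Product C: score 682 ≥ 600; DTI 43.8% > 40%; employment 28 ≥ 6 mo; reserves 11.5 ≥ 3 mo → does not qualify.
Qualifying: Product A, Product B. Lowest rate is 6.74% → Product B.

Product B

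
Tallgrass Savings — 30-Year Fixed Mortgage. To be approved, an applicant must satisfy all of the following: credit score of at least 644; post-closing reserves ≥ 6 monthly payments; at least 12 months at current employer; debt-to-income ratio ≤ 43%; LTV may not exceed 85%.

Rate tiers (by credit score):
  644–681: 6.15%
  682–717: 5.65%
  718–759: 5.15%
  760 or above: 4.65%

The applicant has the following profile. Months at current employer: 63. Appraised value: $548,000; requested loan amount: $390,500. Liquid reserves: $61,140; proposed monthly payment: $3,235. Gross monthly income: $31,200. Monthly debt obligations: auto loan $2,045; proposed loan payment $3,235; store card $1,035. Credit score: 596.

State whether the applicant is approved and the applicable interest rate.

Denied

Credit score 596 < 644 (below minimum)
Employment 63 ≥ 12 months
Total monthly debts = (2,045 + 3,235 + 1,035) = 6,315. DTI: 6,315 ÷ 31,200 = 20.2%, within the 43% cap
LTV = 390,500/548,000 = 71.3% ≤ 85%
Reserves: 61,140 ÷ 3,235 = 18.9 months (meets 6-month minimum)
Not all requirements met → denied.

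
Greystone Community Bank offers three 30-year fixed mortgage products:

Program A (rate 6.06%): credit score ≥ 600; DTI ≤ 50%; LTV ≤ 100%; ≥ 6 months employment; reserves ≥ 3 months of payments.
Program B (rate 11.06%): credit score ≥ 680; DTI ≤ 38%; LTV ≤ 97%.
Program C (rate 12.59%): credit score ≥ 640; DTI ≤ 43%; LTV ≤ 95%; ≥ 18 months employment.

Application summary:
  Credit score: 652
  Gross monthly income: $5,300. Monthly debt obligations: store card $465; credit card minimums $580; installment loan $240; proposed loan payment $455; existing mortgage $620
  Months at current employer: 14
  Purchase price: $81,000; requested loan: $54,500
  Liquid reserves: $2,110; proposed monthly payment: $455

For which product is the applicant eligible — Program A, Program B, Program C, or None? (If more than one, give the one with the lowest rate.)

Program A

Total debts = (465 + 580 + 240 + 455 + 620) = 2,360; DTI = 2,360/5,300 = 44.5%.
LTV = 54,500/81,000 = 67.3%.
Reserves = 2,110/455 = 4.6 months.
Program A: score 652 ≥ 600; DTI 44.5% ≤ 50%; LTV 67.3% ≤ 100%; employment 14 ≥ 6 mo; reserves 4.6 ≥ 3 mo → qualifies.
Program B: score 652 < 680; DTI 44.5% > 38%; LTV 67.3% ≤ 97% → does not qualify.
Program C: score 652 ≥ 640; DTI 44.5% > 43%; LTV 67.3% ≤ 95%; employment 14 < 18 mo → does not qualify.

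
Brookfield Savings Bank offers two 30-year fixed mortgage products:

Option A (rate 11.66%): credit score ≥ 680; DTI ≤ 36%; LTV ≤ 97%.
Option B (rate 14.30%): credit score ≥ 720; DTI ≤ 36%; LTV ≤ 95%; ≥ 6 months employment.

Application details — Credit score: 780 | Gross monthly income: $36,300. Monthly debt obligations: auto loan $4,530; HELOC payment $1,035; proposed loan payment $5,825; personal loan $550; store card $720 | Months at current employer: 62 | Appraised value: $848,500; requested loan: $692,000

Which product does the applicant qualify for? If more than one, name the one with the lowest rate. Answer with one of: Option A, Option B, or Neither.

Total debts = (4,530 + 1,035 + 5,825 + 550 + 720) = 12,660; DTI = 12,660/36,300 = 34.9%.
LTV = 692,000/848,500 = 81.6%.
Option A: score 780 ≥ 680; DTI 34.9% ≤ 36%; LTV 81.6% ≤ 97% → qualifies.
Option B: score 780 ≥ 720; DTI 34.9% ≤ 36%; LTV 81.6% ≤ 95%; employment 62 ≥ 6 mo → qualifies.
Qualifying: Option A, Option B. Lowest rate is 11.66% → Option A.

Option A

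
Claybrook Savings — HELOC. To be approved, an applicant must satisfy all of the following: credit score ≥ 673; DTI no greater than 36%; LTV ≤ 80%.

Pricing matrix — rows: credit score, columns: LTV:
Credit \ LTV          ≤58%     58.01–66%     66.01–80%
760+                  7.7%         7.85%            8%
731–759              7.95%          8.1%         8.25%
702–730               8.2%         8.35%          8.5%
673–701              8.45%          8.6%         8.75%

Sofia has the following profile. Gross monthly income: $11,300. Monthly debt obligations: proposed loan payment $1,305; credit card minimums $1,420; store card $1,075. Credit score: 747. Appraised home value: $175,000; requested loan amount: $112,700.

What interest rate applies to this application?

Credit score 747 ≥ 673; Total monthly debts = (1,305 + 1,420 + 1,075) = 3,800. DTI: 3,800 ÷ 11,300 = 33.6%, within the 36% cap
LTV: 112,700 ÷ 175,000 = 64.4%, within 80% cap
Credit 747 → row 731–759; LTV 64.4% → column 58.01–66%. Grid cell → 8.1%.

8.1%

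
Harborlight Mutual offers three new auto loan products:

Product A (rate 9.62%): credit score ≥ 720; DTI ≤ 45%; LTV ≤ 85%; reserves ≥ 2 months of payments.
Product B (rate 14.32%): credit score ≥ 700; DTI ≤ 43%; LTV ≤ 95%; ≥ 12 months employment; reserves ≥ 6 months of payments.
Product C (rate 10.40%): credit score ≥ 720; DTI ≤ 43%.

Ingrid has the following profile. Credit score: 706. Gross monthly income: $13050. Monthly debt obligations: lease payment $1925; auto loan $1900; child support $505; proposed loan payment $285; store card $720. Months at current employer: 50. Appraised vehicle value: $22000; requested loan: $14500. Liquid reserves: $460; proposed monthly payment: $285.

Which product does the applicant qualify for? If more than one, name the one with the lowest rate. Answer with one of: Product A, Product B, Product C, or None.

None

Total debts = (1,925 + 1,900 + 505 + 285 + 720) = 5,335; DTI = 5,335/13,050 = 40.9%.
LTV = 14,500/22,000 = 65.9%.
Reserves = 460/285 = 1.6 months.
Product A: score 706 < 720; DTI 40.9% ≤ 45%; LTV 65.9% ≤ 85%; reserves 1.6 < 2 mo → does not qualify.
Product B: score 706 ≥ 700; DTI 40.9% ≤ 43%; LTV 65.9% ≤ 95%; employment 50 ≥ 12 mo; reserves 1.6 < 6 mo → does not qualify.
Product C: score 706 < 720; DTI 40.9% ≤ 43% → does not qualify.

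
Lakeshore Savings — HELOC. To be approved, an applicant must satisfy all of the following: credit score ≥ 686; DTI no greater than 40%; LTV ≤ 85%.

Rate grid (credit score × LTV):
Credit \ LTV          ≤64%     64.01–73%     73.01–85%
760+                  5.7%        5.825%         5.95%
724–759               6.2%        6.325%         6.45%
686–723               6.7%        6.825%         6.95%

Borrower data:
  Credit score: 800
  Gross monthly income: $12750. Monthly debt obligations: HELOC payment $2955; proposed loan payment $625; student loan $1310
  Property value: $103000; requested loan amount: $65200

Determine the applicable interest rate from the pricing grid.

5.7%

Credit score 800 ≥ 686; Total monthly debts = (2,955 + 625 + 1,310) = 4,890. Debt-to-income = 4,890/12,750 = 38.4% — meets 40% limit
LTV = 65,200/103,000 = 63.3% ≤ 85%
Row: 800 falls in 760+. Column: 63.3% falls in ≤64%. Rate = 5.7%.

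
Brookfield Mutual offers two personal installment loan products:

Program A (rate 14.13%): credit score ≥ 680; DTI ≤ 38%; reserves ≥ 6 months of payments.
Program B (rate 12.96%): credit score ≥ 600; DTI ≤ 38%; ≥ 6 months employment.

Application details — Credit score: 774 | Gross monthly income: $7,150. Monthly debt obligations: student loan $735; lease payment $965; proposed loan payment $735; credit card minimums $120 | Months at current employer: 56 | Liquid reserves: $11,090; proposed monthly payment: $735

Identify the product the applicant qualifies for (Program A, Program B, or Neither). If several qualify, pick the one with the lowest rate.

Program B

Total debts = (735 + 965 + 735 + 120) = 2,555; DTI = 2,555/7,150 = 35.7%.
Reserves = 11,090/735 = 15.1 months.
Program A: score 774 ≥ 680; DTI 35.7% ≤ 38%; reserves 15.1 ≥ 6 mo → qualifies.
Program B: score 774 ≥ 600; DTI 35.7% ≤ 38%; employment 56 ≥ 6 mo → qualifies.
Qualifying: Program A, Program B. Lowest rate is 12.96% → Program B.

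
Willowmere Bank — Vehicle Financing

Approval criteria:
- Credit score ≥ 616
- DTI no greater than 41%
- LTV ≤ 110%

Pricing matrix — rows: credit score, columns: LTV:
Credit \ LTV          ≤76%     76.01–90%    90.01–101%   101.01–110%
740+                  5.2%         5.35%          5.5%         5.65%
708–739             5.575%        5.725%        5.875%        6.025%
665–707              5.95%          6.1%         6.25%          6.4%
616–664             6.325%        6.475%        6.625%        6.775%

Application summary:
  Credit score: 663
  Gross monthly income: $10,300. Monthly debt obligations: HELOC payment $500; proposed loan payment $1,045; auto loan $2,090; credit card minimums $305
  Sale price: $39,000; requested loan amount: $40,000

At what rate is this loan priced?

Credit score 663 ≥ 616; Total monthly debts = (500 + 1,045 + 2,090 + 305) = 3,940. DTI = 3,940/10,300 = 38.3% ≤ 41%
LTV = 40,000/39,000 = 102.6% ≤ 110%
Score 663 is in the 616–664 band; LTV 102.6% is in the 101.01–110% band → 6.775%.

6.775%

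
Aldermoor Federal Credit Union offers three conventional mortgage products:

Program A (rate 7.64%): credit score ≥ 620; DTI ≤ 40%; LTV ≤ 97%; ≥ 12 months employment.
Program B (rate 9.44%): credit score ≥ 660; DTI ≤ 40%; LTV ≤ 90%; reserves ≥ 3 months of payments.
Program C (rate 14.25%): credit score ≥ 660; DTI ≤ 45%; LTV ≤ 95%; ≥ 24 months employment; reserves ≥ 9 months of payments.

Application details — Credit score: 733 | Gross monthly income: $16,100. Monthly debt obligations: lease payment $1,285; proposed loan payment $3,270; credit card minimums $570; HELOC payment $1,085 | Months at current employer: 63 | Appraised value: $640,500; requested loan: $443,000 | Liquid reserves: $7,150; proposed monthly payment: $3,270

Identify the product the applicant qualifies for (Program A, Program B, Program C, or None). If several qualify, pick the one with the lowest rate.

Total debts = (1,285 + 3,270 + 570 + 1,085) = 6,210; DTI = 6,210/16,100 = 38.6%.
LTV = 443,000/640,500 = 69.2%.
Reserves = 7,150/3,270 = 2.2 months.
Program A: score 733 ≥ 620; DTI 38.6% ≤ 40%; LTV 69.2% ≤ 97%; employment 63 ≥ 12 mo → qualifies.
Program B: score 733 ≥ 660; DTI 38.6% ≤ 40%; LTV 69.2% ≤ 90%; reserves 2.2 < 3 mo → does not qualify.
Program C: score 733 ≥ 660; DTI 38.6% ≤ 45%; LTV 69.2% ≤ 95%; employment 63 ≥ 24 mo; reserves 2.2 < 9 mo → does not qualify.

Program A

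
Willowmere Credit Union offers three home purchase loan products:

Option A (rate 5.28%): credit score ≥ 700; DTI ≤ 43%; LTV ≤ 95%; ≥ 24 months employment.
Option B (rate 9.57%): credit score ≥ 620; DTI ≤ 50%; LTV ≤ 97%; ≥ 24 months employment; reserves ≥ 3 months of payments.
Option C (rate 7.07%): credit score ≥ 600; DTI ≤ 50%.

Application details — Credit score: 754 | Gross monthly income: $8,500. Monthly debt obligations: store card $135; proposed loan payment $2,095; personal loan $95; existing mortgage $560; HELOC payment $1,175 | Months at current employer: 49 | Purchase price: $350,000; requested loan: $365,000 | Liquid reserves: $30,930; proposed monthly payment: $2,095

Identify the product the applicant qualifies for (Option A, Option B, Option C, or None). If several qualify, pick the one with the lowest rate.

Total debts = (135 + 2,095 + 95 + 560 + 1,175) = 4,060; DTI = 4,060/8,500 = 47.8%.
LTV = 365,000/350,000 = 104.3%.
Reserves = 30,930/2,095 = 14.8 months.
Option A: score 754 ≥ 700; DTI 47.8% > 43%; LTV 104.3% > 95%; employment 49 ≥ 24 mo → does not qualify.
Option B: score 754 ≥ 620; DTI 47.8% ≤ 50%; LTV 104.3% > 97%; employment 49 ≥ 24 mo; reserves 14.8 ≥ 3 mo → does not qualify.
Option C: score 754 ≥ 600; DTI 47.8% ≤ 50% → qualifies.

Option C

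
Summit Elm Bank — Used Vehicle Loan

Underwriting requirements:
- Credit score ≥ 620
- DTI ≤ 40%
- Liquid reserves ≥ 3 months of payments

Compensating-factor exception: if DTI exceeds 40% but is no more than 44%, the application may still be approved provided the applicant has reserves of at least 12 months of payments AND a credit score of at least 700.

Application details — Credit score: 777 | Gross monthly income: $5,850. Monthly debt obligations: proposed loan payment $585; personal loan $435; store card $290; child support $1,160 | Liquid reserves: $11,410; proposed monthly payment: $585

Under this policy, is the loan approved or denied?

Credit score 777 ≥ 620 (meets base)
Total debts = (585 + 435 + 290 + 1,160) = 2,470. DTI = 2,470/5,850 = 42.2% > 40% — standard DTI limit exceeded.
Reserves: 11,410 ÷ 585 = 19.5 months (meets 3-month minimum)
42.2% falls in the override range (40%–44%), so the compensating-factor test applies.
Override check — reserves: 19.5 mo (ok); score: 777 (ok).
Both compensating conditions met → exception applies.

Approved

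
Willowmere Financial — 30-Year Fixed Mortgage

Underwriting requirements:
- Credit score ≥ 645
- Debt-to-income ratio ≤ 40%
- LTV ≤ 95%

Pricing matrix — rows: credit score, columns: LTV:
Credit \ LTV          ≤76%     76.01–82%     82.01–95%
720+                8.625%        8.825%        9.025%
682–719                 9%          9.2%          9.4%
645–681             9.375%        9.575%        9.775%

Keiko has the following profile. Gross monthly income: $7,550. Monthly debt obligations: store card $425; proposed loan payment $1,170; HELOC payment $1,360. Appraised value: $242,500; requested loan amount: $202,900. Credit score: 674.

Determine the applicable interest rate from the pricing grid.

9.775%

Credit score 674 ≥ 645; Total monthly debts = (425 + 1,170 + 1,360) = 2,955. Debt-to-income = 2,955/7,550 = 39.1% — meets 40% limit
LTV: 202,900 ÷ 242,500 = 83.7%, within 95% cap
Row: 674 falls in 645–681. Column: 83.7% falls in 82.01–95%. Rate = 9.775%.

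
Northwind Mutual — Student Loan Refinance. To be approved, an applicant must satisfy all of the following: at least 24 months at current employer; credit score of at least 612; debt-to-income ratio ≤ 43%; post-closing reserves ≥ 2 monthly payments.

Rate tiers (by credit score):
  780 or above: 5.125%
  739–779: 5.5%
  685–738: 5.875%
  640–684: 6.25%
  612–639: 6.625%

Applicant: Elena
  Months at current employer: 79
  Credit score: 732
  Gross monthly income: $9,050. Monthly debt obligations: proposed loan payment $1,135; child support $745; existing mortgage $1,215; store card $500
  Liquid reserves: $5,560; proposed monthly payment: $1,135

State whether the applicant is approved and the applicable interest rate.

Credit score 732 ≥ 612 (meets minimum)
Reserves: 5,560 ÷ 1,135 = 4.9 months (meets 2-month minimum)
Total monthly debts = (1,135 + 745 + 1,215 + 500) = 3,595. Debt-to-income = 3,595/9,050 = 39.7% — meets 43% limit
Employment 79 ≥ 24 months
All requirements met. Score 732 falls in the 685–738 tier → 5.875%.

Approved at 5.875%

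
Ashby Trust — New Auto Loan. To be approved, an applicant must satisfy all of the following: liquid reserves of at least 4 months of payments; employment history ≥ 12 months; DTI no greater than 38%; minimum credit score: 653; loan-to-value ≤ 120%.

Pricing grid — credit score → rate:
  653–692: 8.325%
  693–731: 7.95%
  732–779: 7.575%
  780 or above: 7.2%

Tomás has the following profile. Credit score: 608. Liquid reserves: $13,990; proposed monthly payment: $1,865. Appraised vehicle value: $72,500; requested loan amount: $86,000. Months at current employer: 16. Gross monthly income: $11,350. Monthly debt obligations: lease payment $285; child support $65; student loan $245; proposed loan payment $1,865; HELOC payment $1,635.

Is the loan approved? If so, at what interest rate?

Denied

Credit score 608 < 653 (below minimum)
Employment 16 ≥ 12 months
Reserves: 13,990 ÷ 1,865 = 7.5 months (meets 4-month minimum)
LTV = 86,000/72,500 = 118.6% ≤ 120%
Total monthly debts = (285 + 65 + 245 + 1,865 + 1,635) = 4,095. DTI: 4,095 ÷ 11,350 = 36.1%, within the 38% cap
Not all requirements met → denied.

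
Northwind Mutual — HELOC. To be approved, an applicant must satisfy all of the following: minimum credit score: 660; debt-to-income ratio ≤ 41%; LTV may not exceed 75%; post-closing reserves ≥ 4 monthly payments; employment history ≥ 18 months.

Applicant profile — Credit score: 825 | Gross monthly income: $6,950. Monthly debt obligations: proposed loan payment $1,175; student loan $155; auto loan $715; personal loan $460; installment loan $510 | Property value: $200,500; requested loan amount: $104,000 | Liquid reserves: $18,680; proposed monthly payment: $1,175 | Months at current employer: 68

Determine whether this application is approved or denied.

Credit score 825 ≥ 660 (meets)
Total monthly debts = (1,175 + 155 + 715 + 460 + 510) = 3,015. Debt-to-income = 3,015/6,950 = 43.4% — over 41% limit
LTV: 104,000 ÷ 200,500 = 51.9%, within 75% cap
Liquid reserves cover 18,680/1,175 = 15.9 months — ≥ 4 required
Employment 68 ≥ 18 months
Fails on DTI.

Denied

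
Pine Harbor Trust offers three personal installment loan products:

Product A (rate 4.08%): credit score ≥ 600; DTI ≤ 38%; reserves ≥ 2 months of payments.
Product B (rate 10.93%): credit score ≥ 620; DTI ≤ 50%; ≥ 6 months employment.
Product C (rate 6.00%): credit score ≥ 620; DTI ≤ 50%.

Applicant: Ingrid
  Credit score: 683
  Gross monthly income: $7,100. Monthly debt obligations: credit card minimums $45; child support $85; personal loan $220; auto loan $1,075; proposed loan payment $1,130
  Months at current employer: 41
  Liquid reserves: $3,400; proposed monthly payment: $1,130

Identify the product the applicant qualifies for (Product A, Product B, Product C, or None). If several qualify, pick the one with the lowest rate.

Total debts = (45 + 85 + 220 + 1,075 + 1,130) = 2,555; DTI = 2,555/7,100 = 36%.
Reserves = 3,400/1,130 = 3.0 months.
Product A: score 683 ≥ 600; DTI 36% ≤ 38%; reserves 3.0 ≥ 2 mo → qualifies.
Product B: score 683 ≥ 620; DTI 36% ≤ 50%; employment 41 ≥ 6 mo → qualifies.
Product C: score 683 ≥ 620; DTI 36% ≤ 50% → qualifies.
Qualifying: Product A, Product B, Product C. Lowest rate is 4.08% → Product A.

Product A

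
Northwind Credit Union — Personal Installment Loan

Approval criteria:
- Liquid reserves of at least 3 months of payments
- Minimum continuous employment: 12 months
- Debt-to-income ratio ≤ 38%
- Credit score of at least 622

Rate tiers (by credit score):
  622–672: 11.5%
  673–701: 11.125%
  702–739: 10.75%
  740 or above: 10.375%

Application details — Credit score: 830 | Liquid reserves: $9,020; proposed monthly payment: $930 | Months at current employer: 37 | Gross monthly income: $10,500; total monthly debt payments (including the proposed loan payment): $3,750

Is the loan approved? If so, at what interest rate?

Approved at 10.375%

Credit score 830 ≥ 622 (meets minimum)
Employment 37 ≥ 12 months
Liquid reserves cover 9,020/930 = 9.7 months — ≥ 3 required
DTI = 3,750/10,500 = 35.7% ≤ 38%
All requirements met. Score 830 falls in the 740 or above tier → 10.375%.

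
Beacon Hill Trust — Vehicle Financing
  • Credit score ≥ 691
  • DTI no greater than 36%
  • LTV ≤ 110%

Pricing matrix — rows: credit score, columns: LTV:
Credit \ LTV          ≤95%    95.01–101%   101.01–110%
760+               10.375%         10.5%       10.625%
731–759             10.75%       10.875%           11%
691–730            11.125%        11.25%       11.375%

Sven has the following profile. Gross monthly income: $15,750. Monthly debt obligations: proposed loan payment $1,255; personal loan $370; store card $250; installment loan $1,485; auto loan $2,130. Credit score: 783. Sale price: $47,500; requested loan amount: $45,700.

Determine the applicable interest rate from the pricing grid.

10.5%

Credit score 783 ≥ 691; Total monthly debts = (1,255 + 370 + 250 + 1,485 + 2,130) = 5,490. DTI = 5,490/15,750 = 34.9% ≤ 36%
Loan-to-value = 45,700/47,500 = 96.2% — pass (110% max)
Score 783 is in the 760+ band; LTV 96.2% is in the 95.01–101% band → 10.5%.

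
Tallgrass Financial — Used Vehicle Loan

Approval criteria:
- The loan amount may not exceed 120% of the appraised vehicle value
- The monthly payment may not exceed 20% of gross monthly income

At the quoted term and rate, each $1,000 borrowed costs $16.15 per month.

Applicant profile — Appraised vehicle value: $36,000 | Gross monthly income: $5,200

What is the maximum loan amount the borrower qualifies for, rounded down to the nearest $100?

Payment cap: 20% × $5,200 = $1,040/month.
At $16.15 per $1,000, that supports 1,040/16.15 × 1,000 ≈ $64,396 → $64,300.
LTV cap: 120% × $36,000 = $43,200 → $43,200.
Binding constraint: loan-to-value.

$43,200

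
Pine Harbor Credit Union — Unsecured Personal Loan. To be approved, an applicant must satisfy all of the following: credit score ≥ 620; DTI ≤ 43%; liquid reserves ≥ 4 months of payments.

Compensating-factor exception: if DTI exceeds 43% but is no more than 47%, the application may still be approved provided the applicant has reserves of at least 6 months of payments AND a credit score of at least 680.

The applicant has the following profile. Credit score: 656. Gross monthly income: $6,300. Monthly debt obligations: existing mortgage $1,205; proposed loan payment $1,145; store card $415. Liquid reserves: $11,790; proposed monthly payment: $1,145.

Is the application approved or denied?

Credit score 656 ≥ 620 (meets base)
Total debts = (1,205 + 1,145 + 415) = 2,765. DTI = 2,765/6,300 = 43.9% > 43% — standard DTI limit exceeded.
Reserves: 11,790 ÷ 1,145 = 10.3 months (meets 4-month minimum)
43.9% falls in the override range (43%–47%), so the compensating-factor test applies.
Override check — reserves: 10.3 mo (ok); score: 656 (below 680).
Override conditions not both satisfied; exception does not apply.

Denied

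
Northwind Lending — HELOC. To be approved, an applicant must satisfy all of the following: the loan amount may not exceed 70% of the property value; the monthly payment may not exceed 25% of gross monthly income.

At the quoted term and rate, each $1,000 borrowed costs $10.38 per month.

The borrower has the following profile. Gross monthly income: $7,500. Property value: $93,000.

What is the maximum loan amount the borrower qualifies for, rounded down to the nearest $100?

Payment cap: 25% × $7,500 = $1,875/month.
At $10.38 per $1,000, that supports 1,875/10.38 × 1,000 ≈ $180,635 → $180,600.
LTV cap: 70% × $93,000 = $65,100 → $65,100.
Binding constraint: loan-to-value.

$65,100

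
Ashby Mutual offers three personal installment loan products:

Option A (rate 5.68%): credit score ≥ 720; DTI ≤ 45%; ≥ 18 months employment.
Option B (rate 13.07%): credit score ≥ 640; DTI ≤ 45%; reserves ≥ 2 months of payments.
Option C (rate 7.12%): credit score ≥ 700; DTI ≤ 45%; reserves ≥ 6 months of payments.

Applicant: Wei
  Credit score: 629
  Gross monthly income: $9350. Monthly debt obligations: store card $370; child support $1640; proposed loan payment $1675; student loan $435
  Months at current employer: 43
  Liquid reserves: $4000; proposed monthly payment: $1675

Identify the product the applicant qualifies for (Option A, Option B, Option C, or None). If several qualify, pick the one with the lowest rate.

None

Total debts = (370 + 1,640 + 1,675 + 435) = 4,120; DTI = 4,120/9,350 = 44.1%.
Reserves = 4,000/1,675 = 2.4 months.
Option A: score 629 < 720; DTI 44.1% ≤ 45%; employment 43 ≥ 18 mo → does not qualify.
Option B: score 629 < 640; DTI 44.1% ≤ 45%; reserves 2.4 ≥ 2 mo → does not qualify.
Option C: score 629 < 700; DTI 44.1% ≤ 45%; reserves 2.4 < 6 mo → does not qualify.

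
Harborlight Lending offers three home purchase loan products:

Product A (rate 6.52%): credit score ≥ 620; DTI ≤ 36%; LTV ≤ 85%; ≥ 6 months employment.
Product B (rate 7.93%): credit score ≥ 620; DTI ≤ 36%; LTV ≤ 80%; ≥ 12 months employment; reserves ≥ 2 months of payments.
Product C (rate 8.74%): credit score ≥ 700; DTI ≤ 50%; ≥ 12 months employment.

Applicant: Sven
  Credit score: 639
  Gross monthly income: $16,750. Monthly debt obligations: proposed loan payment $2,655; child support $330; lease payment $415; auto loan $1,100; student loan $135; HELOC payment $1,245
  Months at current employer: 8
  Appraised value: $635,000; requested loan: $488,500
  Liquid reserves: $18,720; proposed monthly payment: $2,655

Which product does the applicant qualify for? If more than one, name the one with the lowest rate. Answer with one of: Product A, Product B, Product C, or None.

Product A

Total debts = (2,655 + 330 + 415 + 1,100 + 135 + 1,245) = 5,880; DTI = 5,880/16,750 = 35.1%.
LTV = 488,500/635,000 = 76.9%.
Reserves = 18,720/2,655 = 7.1 months.
Product A: score 639 ≥ 620; DTI 35.1% ≤ 36%; LTV 76.9% ≤ 85%; employment 8 ≥ 6 mo → qualifies.
Product B: score 639 ≥ 620; DTI 35.1% ≤ 36%; LTV 76.9% ≤ 80%; employment 8 < 12 mo; reserves 7.1 ≥ 2 mo → does not qualify.
Product C: score 639 < 700; DTI 35.1% ≤ 50%; employment 8 < 12 mo → does not qualify.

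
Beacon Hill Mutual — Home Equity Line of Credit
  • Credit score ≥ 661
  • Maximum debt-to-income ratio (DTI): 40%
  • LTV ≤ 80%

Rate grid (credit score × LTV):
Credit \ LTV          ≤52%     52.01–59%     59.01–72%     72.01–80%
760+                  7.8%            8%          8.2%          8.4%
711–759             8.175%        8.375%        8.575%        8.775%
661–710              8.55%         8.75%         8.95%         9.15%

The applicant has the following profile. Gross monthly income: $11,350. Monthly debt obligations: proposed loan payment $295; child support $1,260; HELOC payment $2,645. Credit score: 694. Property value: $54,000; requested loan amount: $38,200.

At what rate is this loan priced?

8.95%

Credit score 694 ≥ 661; Total monthly debts = (295 + 1,260 + 2,645) = 4,200. DTI = 4,200/11,350 = 37% ≤ 40%
LTV = 38,200/54,000 = 70.7% ≤ 80%
Credit 694 → row 661–710; LTV 70.7% → column 59.01–72%. Grid cell → 8.95%.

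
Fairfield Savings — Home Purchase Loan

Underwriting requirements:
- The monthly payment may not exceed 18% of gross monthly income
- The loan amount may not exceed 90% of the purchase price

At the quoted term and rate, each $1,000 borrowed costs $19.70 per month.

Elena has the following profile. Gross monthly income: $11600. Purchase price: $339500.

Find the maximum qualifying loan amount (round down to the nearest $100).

Payment cap: 18% × $11,600 = $2,088/month.
At $19.70 per $1,000, that supports 2,088/19.70 × 1,000 ≈ $105,989 → $105,900.
LTV cap: 90% × $339,500 = $305,550 → $305,500.
Binding constraint: payment-to-income.

$105,900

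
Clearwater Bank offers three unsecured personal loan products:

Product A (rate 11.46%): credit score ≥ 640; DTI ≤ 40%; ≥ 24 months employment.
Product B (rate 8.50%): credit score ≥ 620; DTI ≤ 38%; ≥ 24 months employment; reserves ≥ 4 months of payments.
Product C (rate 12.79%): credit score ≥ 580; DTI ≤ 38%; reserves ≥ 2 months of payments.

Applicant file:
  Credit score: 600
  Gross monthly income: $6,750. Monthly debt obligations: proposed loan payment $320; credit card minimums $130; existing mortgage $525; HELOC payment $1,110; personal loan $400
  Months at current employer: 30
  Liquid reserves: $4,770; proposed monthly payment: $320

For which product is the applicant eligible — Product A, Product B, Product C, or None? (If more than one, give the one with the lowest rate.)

Product C

Total debts = (320 + 130 + 525 + 1,110 + 400) = 2,485; DTI = 2,485/6,750 = 36.8%.
Reserves = 4,770/320 = 14.9 months.
Product A: score 600 < 640; DTI 36.8% ≤ 40%; employment 30 ≥ 24 mo → does not qualify.
Product B: score 600 < 620; DTI 36.8% ≤ 38%; employment 30 ≥ 24 mo; reserves 14.9 ≥ 4 mo → does not qualify.
Product C: score 600 ≥ 580; DTI 36.8% ≤ 38%; reserves 14.9 ≥ 2 mo → qualifies.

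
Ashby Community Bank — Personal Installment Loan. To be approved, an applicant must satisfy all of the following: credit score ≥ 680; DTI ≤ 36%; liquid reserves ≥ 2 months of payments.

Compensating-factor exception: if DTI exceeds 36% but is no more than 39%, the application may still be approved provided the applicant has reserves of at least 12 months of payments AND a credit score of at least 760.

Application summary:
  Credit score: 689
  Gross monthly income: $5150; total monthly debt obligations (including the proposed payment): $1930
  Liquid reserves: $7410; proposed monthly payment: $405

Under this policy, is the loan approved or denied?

Denied

Credit score 689 ≥ 680 (meets base)
DTI = 1,930/5,150 = 37.5% > 36% — standard DTI limit exceeded.
Liquid reserves cover 7,410/405 = 18.3 months — ≥ 2 required
37.5% falls in the override range (36%–39%), so the compensating-factor test applies.
Reserves 18.3 ≥ 12 months; credit score 689 < 760.
Compensating-factor requirement not fully met.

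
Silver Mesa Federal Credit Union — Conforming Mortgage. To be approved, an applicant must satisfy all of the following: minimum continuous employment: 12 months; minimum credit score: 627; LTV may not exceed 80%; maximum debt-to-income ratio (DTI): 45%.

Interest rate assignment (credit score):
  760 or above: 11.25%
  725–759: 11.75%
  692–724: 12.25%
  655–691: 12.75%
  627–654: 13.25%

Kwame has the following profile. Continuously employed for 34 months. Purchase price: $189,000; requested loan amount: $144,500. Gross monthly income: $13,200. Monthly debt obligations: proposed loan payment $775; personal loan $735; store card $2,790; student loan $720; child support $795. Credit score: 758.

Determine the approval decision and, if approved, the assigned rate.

Credit score 758 ≥ 627 (meets minimum)
LTV = 144,500/189,000 = 76.5% ≤ 80%
Total monthly debts = (775 + 735 + 2,790 + 720 + 795) = 5,815. DTI = 5,815/13,200 = 44.1% ≤ 45%
Employment 34 ≥ 12 months
All requirements met. Score 758 falls in the 725–759 tier → 11.75%.

Approved at 11.75%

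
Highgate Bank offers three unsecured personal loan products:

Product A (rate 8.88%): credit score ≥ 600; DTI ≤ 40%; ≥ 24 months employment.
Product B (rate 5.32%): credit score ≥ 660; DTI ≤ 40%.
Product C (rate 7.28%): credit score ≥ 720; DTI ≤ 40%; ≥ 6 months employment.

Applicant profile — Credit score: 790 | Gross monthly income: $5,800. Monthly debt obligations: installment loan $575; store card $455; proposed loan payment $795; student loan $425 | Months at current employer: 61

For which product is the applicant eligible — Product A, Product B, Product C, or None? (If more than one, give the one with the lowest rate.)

Total debts = (575 + 455 + 795 + 425) = 2,250; DTI = 2,250/5,800 = 38.8%.
Product A: score 790 ≥ 600; DTI 38.8% ≤ 40%; employment 61 ≥ 24 mo → qualifies.
Product B: score 790 ≥ 660; DTI 38.8% ≤ 40% → qualifies.
Product C: score 790 ≥ 720; DTI 38.8% ≤ 40%; employment 61 ≥ 6 mo → qualifies.
Qualifying: Product A, Product B, Product C. Lowest rate is 5.32% → Product B.

Product B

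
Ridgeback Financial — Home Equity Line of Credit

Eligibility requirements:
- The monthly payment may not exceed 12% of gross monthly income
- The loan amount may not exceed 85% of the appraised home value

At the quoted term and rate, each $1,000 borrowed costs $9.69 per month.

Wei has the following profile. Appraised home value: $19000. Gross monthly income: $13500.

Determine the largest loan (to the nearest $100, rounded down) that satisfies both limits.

$16,100

Payment cap: 12% × $13,500 = $1,620/month.
At $9.69 per $1,000, that supports 1,620/9.69 × 1,000 ≈ $167,182 → $167,100.
LTV cap: 85% × $19,000 = $16,150 → $16,100.
Binding constraint: loan-to-value.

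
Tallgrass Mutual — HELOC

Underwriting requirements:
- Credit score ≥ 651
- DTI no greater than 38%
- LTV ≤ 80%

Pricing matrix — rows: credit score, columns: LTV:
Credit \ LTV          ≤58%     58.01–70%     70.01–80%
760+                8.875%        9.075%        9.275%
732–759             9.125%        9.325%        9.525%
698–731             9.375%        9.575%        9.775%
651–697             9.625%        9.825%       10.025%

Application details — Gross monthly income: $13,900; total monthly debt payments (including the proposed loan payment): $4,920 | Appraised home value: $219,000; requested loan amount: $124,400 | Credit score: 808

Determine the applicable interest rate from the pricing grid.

Credit score 808 ≥ 651; DTI = 4,920/13,900 = 35.4% ≤ 38%
Loan-to-value = 124,400/219,000 = 56.8% — pass (80% max)
Score 808 is in the 760+ band; LTV 56.8% is in the ≤58% band → 8.875%.

8.875%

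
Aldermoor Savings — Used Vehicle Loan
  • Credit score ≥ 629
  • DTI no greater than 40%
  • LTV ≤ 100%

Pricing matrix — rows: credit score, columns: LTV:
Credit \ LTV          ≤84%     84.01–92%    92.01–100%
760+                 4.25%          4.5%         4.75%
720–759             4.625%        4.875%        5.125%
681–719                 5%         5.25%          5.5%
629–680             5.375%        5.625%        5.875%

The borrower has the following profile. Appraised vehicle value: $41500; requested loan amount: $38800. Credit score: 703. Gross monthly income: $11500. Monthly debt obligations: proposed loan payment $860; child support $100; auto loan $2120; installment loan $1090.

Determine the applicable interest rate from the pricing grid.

Credit score 703 ≥ 629; Total monthly debts = (860 + 100 + 2,120 + 1,090) = 4,170. DTI: 4,170 ÷ 11,500 = 36.3%, within the 40% cap
LTV = 38,800/41,500 = 93.5% ≤ 100%
Score 703 is in the 681–719 band; LTV 93.5% is in the 92.01–100% band → 5.5%.

5.5%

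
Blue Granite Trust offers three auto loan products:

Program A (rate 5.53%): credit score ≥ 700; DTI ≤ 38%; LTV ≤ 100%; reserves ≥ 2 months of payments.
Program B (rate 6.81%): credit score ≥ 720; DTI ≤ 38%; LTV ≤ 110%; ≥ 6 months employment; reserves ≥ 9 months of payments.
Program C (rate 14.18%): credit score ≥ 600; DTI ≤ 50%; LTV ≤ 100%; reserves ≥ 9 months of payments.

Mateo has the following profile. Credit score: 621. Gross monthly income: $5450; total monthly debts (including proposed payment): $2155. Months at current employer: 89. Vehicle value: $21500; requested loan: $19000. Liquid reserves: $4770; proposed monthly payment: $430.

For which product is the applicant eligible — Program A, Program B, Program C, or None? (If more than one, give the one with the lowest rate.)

Program C

DTI = 2,155/5,450 = 39.5%.
LTV = 19,000/21,500 = 88.4%.
Reserves = 4,770/430 = 11.1 months.
Program A: score 621 < 700; DTI 39.5% > 38%; LTV 88.4% ≤ 100%; reserves 11.1 ≥ 2 mo → does not qualify.
Program B: score 621 < 720; DTI 39.5% > 38%; LTV 88.4% ≤ 110%; employment 89 ≥ 6 mo; reserves 11.1 ≥ 9 mo → does not qualify.
Program C: score 621 ≥ 600; DTI 39.5% ≤ 50%; LTV 88.4% ≤ 100%; reserves 11.1 ≥ 9 mo → qualifies.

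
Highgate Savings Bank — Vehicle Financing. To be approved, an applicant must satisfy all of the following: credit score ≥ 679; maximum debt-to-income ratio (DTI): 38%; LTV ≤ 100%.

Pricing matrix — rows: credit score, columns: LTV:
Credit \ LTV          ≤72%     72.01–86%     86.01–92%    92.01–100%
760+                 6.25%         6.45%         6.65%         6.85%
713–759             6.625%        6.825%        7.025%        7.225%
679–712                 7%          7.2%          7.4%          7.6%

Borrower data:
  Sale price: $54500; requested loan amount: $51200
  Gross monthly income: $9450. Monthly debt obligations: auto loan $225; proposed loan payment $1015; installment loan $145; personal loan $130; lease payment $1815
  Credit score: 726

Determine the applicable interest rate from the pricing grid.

7.225%

Credit score 726 ≥ 679; Total monthly debts = (225 + 1,015 + 145 + 130 + 1,815) = 3,330. DTI = 3,330/9,450 = 35.2% ≤ 38%
Loan-to-value = 51,200/54,500 = 93.9% — pass (100% max)
Credit 726 → row 713–759; LTV 93.9% → column 92.01–100%. Grid cell → 7.225%.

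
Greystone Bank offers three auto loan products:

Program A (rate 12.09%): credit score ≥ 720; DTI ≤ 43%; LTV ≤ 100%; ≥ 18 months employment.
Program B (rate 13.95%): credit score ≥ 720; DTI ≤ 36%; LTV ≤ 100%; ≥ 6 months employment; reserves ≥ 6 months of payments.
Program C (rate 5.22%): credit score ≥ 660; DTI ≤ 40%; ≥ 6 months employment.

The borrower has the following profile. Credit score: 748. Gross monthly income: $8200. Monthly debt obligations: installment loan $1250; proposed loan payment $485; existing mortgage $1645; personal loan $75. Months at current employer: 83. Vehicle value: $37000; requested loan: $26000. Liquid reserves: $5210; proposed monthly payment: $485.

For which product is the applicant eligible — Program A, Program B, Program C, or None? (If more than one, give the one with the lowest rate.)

Total debts = (1,250 + 485 + 1,645 + 75) = 3,455; DTI = 3,455/8,200 = 42.1%.
LTV = 26,000/37,000 = 70.3%.
Reserves = 5,210/485 = 10.7 months.
Program A: score 748 ≥ 720; DTI 42.1% ≤ 43%; LTV 70.3% ≤ 100%; employment 83 ≥ 18 mo → qualifies.
Program B: score 748 ≥ 720; DTI 42.1% > 36%; LTV 70.3% ≤ 100%; employment 83 ≥ 6 mo; reserves 10.7 ≥ 6 mo → does not qualify.
Program C: score 748 ≥ 660; DTI 42.1% > 40%; employment 83 ≥ 6 mo → does not qualify.

Program A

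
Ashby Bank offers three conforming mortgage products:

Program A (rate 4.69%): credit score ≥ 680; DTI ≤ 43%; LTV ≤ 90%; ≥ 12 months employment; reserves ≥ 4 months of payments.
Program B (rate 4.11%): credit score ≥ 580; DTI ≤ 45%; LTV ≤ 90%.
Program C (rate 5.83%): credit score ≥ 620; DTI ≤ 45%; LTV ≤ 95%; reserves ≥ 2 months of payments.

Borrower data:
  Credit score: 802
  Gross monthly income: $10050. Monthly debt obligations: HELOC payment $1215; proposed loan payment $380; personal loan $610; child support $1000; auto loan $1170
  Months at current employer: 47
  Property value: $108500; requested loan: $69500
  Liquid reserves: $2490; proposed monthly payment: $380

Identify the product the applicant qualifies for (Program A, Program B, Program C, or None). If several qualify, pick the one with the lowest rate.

Total debts = (1,215 + 380 + 610 + 1,000 + 1,170) = 4,375; DTI = 4,375/10,050 = 43.5%.
LTV = 69,500/108,500 = 64.1%.
Reserves = 2,490/380 = 6.6 months.
Program A: score 802 ≥ 680; DTI 43.5% > 43%; LTV 64.1% ≤ 90%; employment 47 ≥ 12 mo; reserves 6.6 ≥ 4 mo → does not qualify.
Program B: score 802 ≥ 580; DTI 43.5% ≤ 45%; LTV 64.1% ≤ 90% → qualifies.
Program C: score 802 ≥ 620; DTI 43.5% ≤ 45%; LTV 64.1% ≤ 95%; reserves 6.6 ≥ 2 mo → qualifies.
Qualifying: Program B, Program C. Lowest rate is 4.11% → Program B.

Program B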